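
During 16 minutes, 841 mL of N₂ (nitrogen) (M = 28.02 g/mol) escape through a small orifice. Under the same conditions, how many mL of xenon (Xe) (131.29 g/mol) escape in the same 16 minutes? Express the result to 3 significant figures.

Graham's law gives rate_Xe/rate_N₂ = √(M_N₂/M_Xe) = √(28.02/131.29) = √0.2134 = 0.4620.
So the volume for Xe is 841 × 0.4620 = 389 mL.

389 mL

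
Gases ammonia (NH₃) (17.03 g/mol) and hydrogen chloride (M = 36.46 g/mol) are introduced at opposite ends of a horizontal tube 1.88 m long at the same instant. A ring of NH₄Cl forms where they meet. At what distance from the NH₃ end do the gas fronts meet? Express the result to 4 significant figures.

Graham's law gives d_NH₃/d_HCl = rate_NH₃/rate_HCl = √(M_HCl/M_NH₃) = √(36.46/17.03) = 1.463.
With d_NH₃ + d_HCl = 1.88 m, d_HCl = 1.88/(1 + 1.463) = 0.7632 m.
d_NH₃ = 1.88 − 0.7632 = 1.117 m.

1.117 m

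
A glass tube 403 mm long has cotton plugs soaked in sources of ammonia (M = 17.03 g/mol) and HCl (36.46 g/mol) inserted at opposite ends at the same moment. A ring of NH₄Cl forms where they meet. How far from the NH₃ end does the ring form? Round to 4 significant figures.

239.4 mm

In equal time, each gas travels a distance ∝ its rate ∝ 1/√M, so d_NH₃/d_HCl = √(M_HCl/M_NH₃) = √(36.46/17.03) = 1.463.
With d_NH₃ + d_HCl = 403 mm, d_HCl = 403/(1 + 1.463) = 163.6 mm.
d_NH₃ = 403 − 163.6 = 239.4 mm.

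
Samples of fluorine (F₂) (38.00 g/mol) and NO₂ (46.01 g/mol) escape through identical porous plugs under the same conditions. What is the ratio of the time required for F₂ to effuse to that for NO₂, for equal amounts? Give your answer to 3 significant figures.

Using Graham's law: t_F₂/t_NO₂ = √(M_F₂/M_NO₂) = √(38.00/46.01) = √0.8259 = 0.909.

0.909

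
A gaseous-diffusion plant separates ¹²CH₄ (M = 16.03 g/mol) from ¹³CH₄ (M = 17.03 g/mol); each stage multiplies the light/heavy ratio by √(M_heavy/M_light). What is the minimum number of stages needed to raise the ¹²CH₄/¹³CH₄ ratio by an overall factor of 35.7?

119

With α = √(17.03/16.03) per stage, ln α = ½ ln(1.06238) = 0.03026.
Need α^N ≥ 35.7 ⇒ N ≥ ln(35.7) / ln α = 3.575 / 0.03026 = 118.16.
Rounding up, N = 119 stages.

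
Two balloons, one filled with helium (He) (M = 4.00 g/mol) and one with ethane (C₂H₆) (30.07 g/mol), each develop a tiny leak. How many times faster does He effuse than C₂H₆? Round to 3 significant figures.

2.74

Using Graham's law: rate_He/rate_C₂H₆ = √(M_C₂H₆/M_He) = √(30.07/4.00) = √7.518 = 2.74.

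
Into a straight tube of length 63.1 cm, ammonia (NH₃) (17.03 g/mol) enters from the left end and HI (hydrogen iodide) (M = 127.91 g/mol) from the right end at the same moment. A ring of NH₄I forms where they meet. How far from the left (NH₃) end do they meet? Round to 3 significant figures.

46.2 cm

The fronts meet when d_NH₃ + d_HI = L with d_NH₃/d_HI = √(M_HI/M_NH₃) (Graham's law). Here √(M_HI/M_NH₃) = √(127.91/17.03) = 2.741.
With d_NH₃ + d_HI = 63.1 cm, d_HI = 63.1/(1 + 2.741) = 16.87 cm.
d_NH₃ = 63.1 − 16.87 = 46.2 cm.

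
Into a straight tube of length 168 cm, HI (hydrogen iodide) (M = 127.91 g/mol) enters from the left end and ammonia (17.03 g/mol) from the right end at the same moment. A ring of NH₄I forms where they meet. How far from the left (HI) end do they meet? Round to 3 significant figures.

In equal time, each gas travels a distance ∝ its rate ∝ 1/√M, so d_HI/d_NH₃ = √(M_NH₃/M_HI) = √(17.03/127.91) = 0.3649.
With d_HI + d_NH₃ = 168 cm, d_NH₃ = 168/(1 + 0.3649) = 123.1 cm.
d_HI = 168 − 123.1 = 44.9 cm.

44.9 cm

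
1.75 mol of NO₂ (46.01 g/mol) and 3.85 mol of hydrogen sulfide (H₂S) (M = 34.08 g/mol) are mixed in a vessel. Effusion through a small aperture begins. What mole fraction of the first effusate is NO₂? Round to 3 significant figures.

Each component's effusion rate ∝ (its partial pressure)·(1/√M) ∝ n_i/√M_i.
So x_NO₂ in the escaping gas = (n_NO₂/√M_NO₂) / Σ(n_i/√M_i)
= (1.75/√46.01) / (1.75/√46.01 + 3.85/√34.08) = 0.2580/(0.2580 + 0.6595) = 0.281.

0.281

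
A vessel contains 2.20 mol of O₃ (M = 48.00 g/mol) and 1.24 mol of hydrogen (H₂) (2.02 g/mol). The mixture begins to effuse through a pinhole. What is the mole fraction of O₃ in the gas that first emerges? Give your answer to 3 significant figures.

0.267

Effusion rate of each component ∝ n_i/√M_i (partial pressure × 1/√M).
So x_O₃ in the escaping gas = (n_O₃/√M_O₃) / Σ(n_i/√M_i)
= (2.20/√48.00) / (2.20/√48.00 + 1.24/√2.02) = 0.3175/(0.3175 + 0.8725) = 0.267.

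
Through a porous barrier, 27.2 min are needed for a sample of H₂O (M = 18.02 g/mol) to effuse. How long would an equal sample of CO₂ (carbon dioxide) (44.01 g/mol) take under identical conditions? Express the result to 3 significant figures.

Graham's law gives t_CO₂/t_H₂O = √(M_CO₂/M_H₂O) = √(44.01/18.02) = √2.442 = 1.563.
So the time for CO₂ is 27.2 × 1.563 = 42.5 min.

42.5 min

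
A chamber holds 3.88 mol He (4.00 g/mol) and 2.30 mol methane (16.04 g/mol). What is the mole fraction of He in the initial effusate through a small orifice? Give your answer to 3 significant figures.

Effusion rate of each component ∝ n_i/√M_i (partial pressure × 1/√M).
Mole fraction of He in the effusate = (n_He/√M_He) / (n_He/√M_He + n_CH₄/√M_CH₄)
= (3.88/√4.00) / (3.88/√4.00 + 2.30/√16.04) = 1.940/(1.940 + 0.5743) = 0.772.

0.772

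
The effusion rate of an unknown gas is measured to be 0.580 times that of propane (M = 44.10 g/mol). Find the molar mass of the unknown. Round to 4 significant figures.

131.1 g/mol

By Graham's law, rate_X/rate_C₃H₈ = √(M_C₃H₈/M_X).
0.580 = √(44.10/M_X)
M_X = 44.10 / 0.580² = 44.10 / 0.3364 = 131.1 g/mol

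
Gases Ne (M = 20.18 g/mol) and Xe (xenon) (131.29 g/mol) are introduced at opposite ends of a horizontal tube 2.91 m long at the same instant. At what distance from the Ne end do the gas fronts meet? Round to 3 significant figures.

2.09 m

Graham's law gives d_Ne/d_Xe = rate_Ne/rate_Xe = √(M_Xe/M_Ne) = √(131.29/20.18) = 2.551.
With d_Ne + d_Xe = 2.91 m, d_Xe = 2.91/(1 + 2.551) = 0.8196 m.
d_Ne = 2.91 − 0.8196 = 2.09 m.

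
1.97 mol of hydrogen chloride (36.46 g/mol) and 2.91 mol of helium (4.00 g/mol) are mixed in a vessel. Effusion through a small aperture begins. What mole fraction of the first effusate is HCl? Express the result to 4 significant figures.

Each component's effusion rate ∝ (its partial pressure)·(1/√M) ∝ n_i/√M_i.
x_HCl(eff) = (n_HCl/√M_HCl) / (n_HCl/√M_HCl + n_He/√M_He)
= (1.97/√36.46) / (1.97/√36.46 + 2.91/√4.00) = 0.3263/(0.3263 + 1.455) = 0.1832.

0.1832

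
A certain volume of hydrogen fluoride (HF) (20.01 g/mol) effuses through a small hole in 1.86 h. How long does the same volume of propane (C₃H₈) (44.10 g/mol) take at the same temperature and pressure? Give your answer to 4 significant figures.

From Graham's law, t_C₃H₈/t_HF = √(M_C₃H₈/M_HF) = √(44.10/20.01) = √2.204 = 1.485.
So the time for C₃H₈ is 1.86 × 1.485 = 2.761 h.

2.761 h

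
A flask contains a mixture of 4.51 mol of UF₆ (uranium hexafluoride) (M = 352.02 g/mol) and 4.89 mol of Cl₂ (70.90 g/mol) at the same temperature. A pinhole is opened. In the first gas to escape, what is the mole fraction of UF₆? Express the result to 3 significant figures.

0.293

The effusion rate of species i is ∝ p_i/√M_i ∝ n_i/√M_i.
Mole fraction of UF₆ in the effusate = (n_UF₆/√M_UF₆) / (n_UF₆/√M_UF₆ + n_Cl₂/√M_Cl₂)
= (4.51/√352.02) / (4.51/√352.02 + 4.89/√70.90) = 0.2404/(0.2404 + 0.5807) = 0.293.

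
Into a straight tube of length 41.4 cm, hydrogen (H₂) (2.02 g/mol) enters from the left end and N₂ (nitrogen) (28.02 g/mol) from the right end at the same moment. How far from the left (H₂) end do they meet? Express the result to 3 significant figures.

The fronts meet when d_H₂ + d_N₂ = L with d_H₂/d_N₂ = √(M_N₂/M_H₂) (Graham's law). Here √(M_N₂/M_H₂) = √(28.02/2.02) = 3.724.
With d_H₂ + d_N₂ = 41.4 cm, d_N₂ = 41.4/(1 + 3.724) = 8.763 cm.
d_H₂ = 41.4 − 8.763 = 32.6 cm.

32.6 cm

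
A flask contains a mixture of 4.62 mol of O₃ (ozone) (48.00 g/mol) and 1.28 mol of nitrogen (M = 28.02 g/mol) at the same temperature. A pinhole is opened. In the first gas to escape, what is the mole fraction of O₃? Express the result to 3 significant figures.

Each component's effusion rate ∝ (its partial pressure)·(1/√M) ∝ n_i/√M_i.
Mole fraction of O₃ in the effusate = (n_O₃/√M_O₃) / (n_O₃/√M_O₃ + n_N₂/√M_N₂)
= (4.62/√48.00) / (4.62/√48.00 + 1.28/√28.02) = 0.6668/(0.6668 + 0.2418) = 0.734.

0.734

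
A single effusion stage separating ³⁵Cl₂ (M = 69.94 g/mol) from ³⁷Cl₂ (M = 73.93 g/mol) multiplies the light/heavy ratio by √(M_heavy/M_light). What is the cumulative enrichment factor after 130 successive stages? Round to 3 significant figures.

36.8

Each stage multiplies the ratio by α = √(73.93/69.94), so after 130 stages the overall factor is α^130 = (73.93/69.94)^(130/2).
= 1.05705^65 = 36.8.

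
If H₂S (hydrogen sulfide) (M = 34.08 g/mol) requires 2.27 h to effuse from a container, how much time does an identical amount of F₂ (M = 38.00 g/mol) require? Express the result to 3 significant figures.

2.40 h

Using Graham's law: t_F₂/t_H₂S = √(M_F₂/M_H₂S) = √(38.00/34.08) = √1.115 = 1.056.
So the time for F₂ is 2.27 × 1.056 = 2.40 h.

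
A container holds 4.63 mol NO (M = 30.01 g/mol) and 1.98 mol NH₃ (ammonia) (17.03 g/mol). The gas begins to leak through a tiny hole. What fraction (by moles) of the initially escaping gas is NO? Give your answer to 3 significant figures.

0.638

Effusion rate of each component ∝ n_i/√M_i (partial pressure × 1/√M).
Mole fraction of NO in the effusate = (n_NO/√M_NO) / (n_NO/√M_NO + n_NH₃/√M_NH₃)
= (4.63/√30.01) / (4.63/√30.01 + 1.98/√17.03) = 0.8452/(0.8452 + 0.4798) = 0.638.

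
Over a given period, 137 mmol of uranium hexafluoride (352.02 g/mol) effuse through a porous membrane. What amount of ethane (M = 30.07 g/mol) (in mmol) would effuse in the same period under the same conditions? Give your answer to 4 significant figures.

By Graham's law, rate_C₂H₆/rate_UF₆ = √(M_UF₆/M_C₂H₆) = √(352.02/30.07) = √11.71 = 3.422.
So the amount for C₂H₆ is 137 × 3.422 = 468.7 mmol.

468.7 mmol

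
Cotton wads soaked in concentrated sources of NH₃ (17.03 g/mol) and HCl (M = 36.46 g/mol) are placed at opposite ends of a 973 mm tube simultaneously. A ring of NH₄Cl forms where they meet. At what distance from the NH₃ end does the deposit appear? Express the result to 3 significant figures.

In equal time, each gas travels a distance ∝ its rate ∝ 1/√M, so d_NH₃/d_HCl = √(M_HCl/M_NH₃) = √(36.46/17.03) = 1.463.
With d_NH₃ + d_HCl = 973 mm, d_HCl = 973/(1 + 1.463) = 395.0 mm.
d_NH₃ = 973 − 395.0 = 578 mm.

578 mm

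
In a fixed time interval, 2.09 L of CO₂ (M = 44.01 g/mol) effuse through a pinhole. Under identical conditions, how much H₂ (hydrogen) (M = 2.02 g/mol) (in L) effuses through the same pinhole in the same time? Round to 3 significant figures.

Using Graham's law: rate_H₂/rate_CO₂ = √(M_CO₂/M_H₂) = √(44.01/2.02) = √21.79 = 4.668.
So the volume for H₂ is 2.09 × 4.668 = 9.76 L.

9.76 L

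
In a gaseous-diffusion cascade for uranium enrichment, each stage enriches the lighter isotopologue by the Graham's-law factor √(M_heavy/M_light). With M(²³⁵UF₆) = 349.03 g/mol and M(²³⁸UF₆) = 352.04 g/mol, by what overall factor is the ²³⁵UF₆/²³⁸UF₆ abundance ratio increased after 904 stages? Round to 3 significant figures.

Each stage multiplies the ratio by α = √(352.04/349.03), so after 904 stages the overall factor is α^904 = (352.04/349.03)^(904/2).
= 1.00862^452 = 48.5.

48.5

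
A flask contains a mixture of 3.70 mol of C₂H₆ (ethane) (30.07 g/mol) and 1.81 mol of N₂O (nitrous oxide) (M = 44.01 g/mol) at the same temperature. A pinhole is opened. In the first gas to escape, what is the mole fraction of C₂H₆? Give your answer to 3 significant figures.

0.712

Rate_i ∝ x_i/√M_i (Graham's law weighted by mole fraction), so the effusate composition follows n_i/√M_i.
So x_C₂H₆ in the escaping gas = (n_C₂H₆/√M_C₂H₆) / Σ(n_i/√M_i)
= (3.70/√30.07) / (3.70/√30.07 + 1.81/√44.01) = 0.6747/(0.6747 + 0.2728) = 0.712.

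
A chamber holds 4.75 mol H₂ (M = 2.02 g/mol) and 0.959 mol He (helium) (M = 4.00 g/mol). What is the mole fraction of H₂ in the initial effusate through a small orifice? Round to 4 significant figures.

Each component's effusion rate ∝ (its partial pressure)·(1/√M) ∝ n_i/√M_i.
x_H₂(eff) = (n_H₂/√M_H₂) / (n_H₂/√M_H₂ + n_He/√M_He)
= (4.75/√2.02) / (4.75/√2.02 + 0.959/√4.00) = 3.342/(3.342 + 0.4795) = 0.8745.

0.8745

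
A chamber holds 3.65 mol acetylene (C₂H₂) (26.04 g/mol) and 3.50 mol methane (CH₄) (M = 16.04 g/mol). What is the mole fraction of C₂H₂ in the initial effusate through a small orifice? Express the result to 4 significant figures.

Effusion rate of each component ∝ n_i/√M_i (partial pressure × 1/√M).
Mole fraction of C₂H₂ in the effusate = (n_C₂H₂/√M_C₂H₂) / (n_C₂H₂/√M_C₂H₂ + n_CH₄/√M_CH₄)
= (3.65/√26.04) / (3.65/√26.04 + 3.50/√16.04) = 0.7153/(0.7153 + 0.8739) = 0.4501.

0.4501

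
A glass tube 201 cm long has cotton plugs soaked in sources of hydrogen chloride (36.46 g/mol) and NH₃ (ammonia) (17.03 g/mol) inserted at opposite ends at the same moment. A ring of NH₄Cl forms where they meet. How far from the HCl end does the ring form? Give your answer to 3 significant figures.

81.6 cm

Distances travelled in equal time are proportional to diffusion rates, so d_HCl/d_NH₃ = √(M_NH₃/M_HCl) = √(17.03/36.46) = 0.6834.
With d_HCl + d_NH₃ = 201 cm, d_NH₃ = 201/(1 + 0.6834) = 119.4 cm.
d_HCl = 201 − 119.4 = 81.6 cm.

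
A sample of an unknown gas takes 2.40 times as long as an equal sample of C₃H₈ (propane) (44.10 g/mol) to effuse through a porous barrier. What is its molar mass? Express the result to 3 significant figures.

By Graham's law, t_X/t_C₃H₈ = √(M_X/M_C₃H₈).
2.40 = √(M_X/44.10)
M_X = 44.10 × 2.40² = 44.10 × 5.760 = 254 g/mol

254 g/mol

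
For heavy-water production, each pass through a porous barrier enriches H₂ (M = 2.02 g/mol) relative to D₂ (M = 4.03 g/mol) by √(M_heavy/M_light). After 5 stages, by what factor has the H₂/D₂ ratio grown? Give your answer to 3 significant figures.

The single-stage factor is √(M_heavy/M_light), so 5 stages give [√(4.03/2.02)]^5 = (4.03/2.02)^(5/2).
= 1.99505^(5/2) = 5.62.

5.62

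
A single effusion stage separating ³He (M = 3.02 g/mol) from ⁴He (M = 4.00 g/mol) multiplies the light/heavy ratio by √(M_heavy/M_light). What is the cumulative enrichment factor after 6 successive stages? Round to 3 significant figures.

After 6 stages the ratio has grown by (√(4.00/3.02))^6 = (4.00/3.02)^(6/2).
= 1.32450^3 = 2.32.

2.32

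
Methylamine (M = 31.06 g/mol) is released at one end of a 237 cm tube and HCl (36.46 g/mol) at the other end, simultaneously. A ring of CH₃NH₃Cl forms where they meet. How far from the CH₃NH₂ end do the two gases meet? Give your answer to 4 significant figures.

123.2 cm

In equal time, each gas travels a distance ∝ its rate ∝ 1/√M, so d_CH₃NH₂/d_HCl = √(M_HCl/M_CH₃NH₂) = √(36.46/31.06) = 1.083.
With d_CH₃NH₂ + d_HCl = 237 cm, d_HCl = 237/(1 + 1.083) = 113.8 cm.
d_CH₃NH₂ = 237 − 113.8 = 123.2 cm.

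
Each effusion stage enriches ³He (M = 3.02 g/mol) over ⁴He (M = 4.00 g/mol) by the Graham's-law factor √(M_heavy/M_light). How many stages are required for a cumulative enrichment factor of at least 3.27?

Single-stage factor α = √(4.00/3.02), so ln α = ½ ln(1.32450) = 0.1405.
Need α^N ≥ 3.27 ⇒ N ≥ ln(3.27) / ln α = 1.185 / 0.1405 = 8.43.
Rounding up, N = 9 stages.

9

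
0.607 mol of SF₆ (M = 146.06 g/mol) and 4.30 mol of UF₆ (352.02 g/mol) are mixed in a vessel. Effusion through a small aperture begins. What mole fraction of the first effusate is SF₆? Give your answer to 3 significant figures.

0.180

Effusion rate of each component ∝ n_i/√M_i (partial pressure × 1/√M).
Mole fraction of SF₆ in the effusate = (n_SF₆/√M_SF₆) / (n_SF₆/√M_SF₆ + n_UF₆/√M_UF₆)
= (0.607/√146.06) / (0.607/√146.06 + 4.30/√352.02) = 0.05023/(0.05023 + 0.2292) = 0.180.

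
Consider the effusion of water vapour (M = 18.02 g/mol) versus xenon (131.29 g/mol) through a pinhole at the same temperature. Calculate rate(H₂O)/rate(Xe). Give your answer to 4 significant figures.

2.699

Using Graham's law: rate_H₂O/rate_Xe = √(M_Xe/M_H₂O) = √(131.29/18.02) = √7.286 = 2.699.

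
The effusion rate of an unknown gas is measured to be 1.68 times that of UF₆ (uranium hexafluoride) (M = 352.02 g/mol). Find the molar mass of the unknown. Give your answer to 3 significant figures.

125 g/mol

Using Graham's law: rate_X/rate_UF₆ = √(M_UF₆/M_X).
1.68 = √(352.02/M_X)
M_X = 352.02 / 1.68² = 352.02 / 2.822 = 125 g/mol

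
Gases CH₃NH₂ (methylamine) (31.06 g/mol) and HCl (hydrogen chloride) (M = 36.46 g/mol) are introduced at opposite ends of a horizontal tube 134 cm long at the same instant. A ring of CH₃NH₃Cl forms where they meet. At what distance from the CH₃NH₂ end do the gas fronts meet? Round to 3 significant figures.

69.7 cm

Distances travelled in equal time are proportional to diffusion rates, so d_CH₃NH₂/d_HCl = √(M_HCl/M_CH₃NH₂) = √(36.46/31.06) = 1.083.
With d_CH₃NH₂ + d_HCl = 134 cm, d_HCl = 134/(1 + 1.083) = 64.32 cm.
d_CH₃NH₂ = 134 − 64.32 = 69.7 cm.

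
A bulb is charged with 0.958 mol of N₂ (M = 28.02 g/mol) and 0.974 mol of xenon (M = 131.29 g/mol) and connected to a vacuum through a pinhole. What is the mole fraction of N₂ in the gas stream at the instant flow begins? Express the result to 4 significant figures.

0.6804

Effusion rate of each component ∝ n_i/√M_i (partial pressure × 1/√M).
So x_N₂ in the escaping gas = (n_N₂/√M_N₂) / Σ(n_i/√M_i)
= (0.958/√28.02) / (0.958/√28.02 + 0.974/√131.29) = 0.1810/(0.1810 + 0.08500) = 0.6804.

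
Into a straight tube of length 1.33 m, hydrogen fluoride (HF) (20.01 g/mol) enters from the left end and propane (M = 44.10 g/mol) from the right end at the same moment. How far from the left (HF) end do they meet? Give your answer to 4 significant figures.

The fronts meet when d_HF + d_C₃H₈ = L with d_HF/d_C₃H₈ = √(M_C₃H₈/M_HF) (Graham's law). Here √(M_C₃H₈/M_HF) = √(44.10/20.01) = 1.485.
With d_HF + d_C₃H₈ = 1.33 m, d_C₃H₈ = 1.33/(1 + 1.485) = 0.5353 m.
d_HF = 1.33 − 0.5353 = 0.7947 m.

0.7947 m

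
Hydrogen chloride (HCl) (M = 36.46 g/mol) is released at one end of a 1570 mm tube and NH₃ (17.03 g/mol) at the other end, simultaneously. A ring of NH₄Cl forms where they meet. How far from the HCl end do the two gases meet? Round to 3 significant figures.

637 mm

The fronts meet when d_HCl + d_NH₃ = L with d_HCl/d_NH₃ = √(M_NH₃/M_HCl) (Graham's law). Here √(M_NH₃/M_HCl) = √(17.03/36.46) = 0.6834.
With d_HCl + d_NH₃ = 1570 mm, d_NH₃ = 1570/(1 + 0.6834) = 932.6 mm.
d_HCl = 1570 − 932.6 = 637 mm.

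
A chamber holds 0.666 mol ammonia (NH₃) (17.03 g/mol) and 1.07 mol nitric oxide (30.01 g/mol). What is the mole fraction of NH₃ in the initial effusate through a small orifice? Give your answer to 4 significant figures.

Rate_i ∝ x_i/√M_i (Graham's law weighted by mole fraction), so the effusate composition follows n_i/√M_i.
x_NH₃(eff) = (n_NH₃/√M_NH₃) / (n_NH₃/√M_NH₃ + n_NO/√M_NO)
= (0.666/√17.03) / (0.666/√17.03 + 1.07/√30.01) = 0.1614/(0.1614 + 0.1953) = 0.4524.

0.4524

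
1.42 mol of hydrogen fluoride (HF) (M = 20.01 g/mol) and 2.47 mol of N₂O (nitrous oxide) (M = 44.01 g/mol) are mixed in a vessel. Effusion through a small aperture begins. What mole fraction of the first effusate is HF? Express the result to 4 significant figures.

0.4602

Each component's effusion rate ∝ (its partial pressure)·(1/√M) ∝ n_i/√M_i.
So x_HF in the escaping gas = (n_HF/√M_HF) / Σ(n_i/√M_i)
= (1.42/√20.01) / (1.42/√20.01 + 2.47/√44.01) = 0.3174/(0.3174 + 0.3723) = 0.4602.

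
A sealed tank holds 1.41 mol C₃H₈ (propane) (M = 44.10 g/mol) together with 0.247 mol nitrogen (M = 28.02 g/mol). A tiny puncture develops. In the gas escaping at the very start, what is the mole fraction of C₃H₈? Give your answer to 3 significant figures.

Rate_i ∝ x_i/√M_i (Graham's law weighted by mole fraction), so the effusate composition follows n_i/√M_i.
Mole fraction of C₃H₈ in the effusate = (n_C₃H₈/√M_C₃H₈) / (n_C₃H₈/√M_C₃H₈ + n_N₂/√M_N₂)
= (1.41/√44.10) / (1.41/√44.10 + 0.247/√28.02) = 0.2123/(0.2123 + 0.04666) = 0.820.

0.820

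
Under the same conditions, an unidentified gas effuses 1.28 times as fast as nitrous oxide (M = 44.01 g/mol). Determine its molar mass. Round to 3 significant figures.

Graham's law gives rate_X/rate_N₂O = √(M_N₂O/M_X).
1.28 = √(44.01/M_X)
M_X = 44.01 / 1.28² = 44.01 / 1.638 = 26.9 g/mol

26.9 g/mol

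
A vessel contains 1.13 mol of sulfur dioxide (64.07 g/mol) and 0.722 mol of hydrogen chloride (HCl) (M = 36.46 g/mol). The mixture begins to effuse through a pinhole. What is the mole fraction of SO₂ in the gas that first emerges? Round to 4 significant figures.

Each component's effusion rate ∝ (its partial pressure)·(1/√M) ∝ n_i/√M_i.
x_SO₂(eff) = (n_SO₂/√M_SO₂) / (n_SO₂/√M_SO₂ + n_HCl/√M_HCl)
= (1.13/√64.07) / (1.13/√64.07 + 0.722/√36.46) = 0.1412/(0.1412 + 0.1196) = 0.5414.

0.5414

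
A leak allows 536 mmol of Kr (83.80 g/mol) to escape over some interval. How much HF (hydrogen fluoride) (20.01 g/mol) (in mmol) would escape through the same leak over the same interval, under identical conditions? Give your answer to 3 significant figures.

Using Graham's law: rate_HF/rate_Kr = √(M_Kr/M_HF) = √(83.80/20.01) = √4.188 = 2.046.
So the amount for HF is 536 × 2.046 = 1100 mmol.

1100 mmol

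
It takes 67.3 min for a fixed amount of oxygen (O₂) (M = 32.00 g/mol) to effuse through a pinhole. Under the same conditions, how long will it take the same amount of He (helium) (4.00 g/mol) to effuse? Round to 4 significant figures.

From Graham's law, t_He/t_O₂ = √(M_He/M_O₂) = √(4.00/32.00) = √0.1250 = 0.3536.
So the time for He is 67.3 × 0.3536 = 23.79 min.

23.79 min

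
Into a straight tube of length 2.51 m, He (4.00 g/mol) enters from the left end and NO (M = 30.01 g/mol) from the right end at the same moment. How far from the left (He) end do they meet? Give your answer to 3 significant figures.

Graham's law gives d_He/d_NO = rate_He/rate_NO = √(M_NO/M_He) = √(30.01/4.00) = 2.739.
With d_He + d_NO = 2.51 m, d_NO = 2.51/(1 + 2.739) = 0.6713 m.
d_He = 2.51 − 0.6713 = 1.84 m.

1.84 m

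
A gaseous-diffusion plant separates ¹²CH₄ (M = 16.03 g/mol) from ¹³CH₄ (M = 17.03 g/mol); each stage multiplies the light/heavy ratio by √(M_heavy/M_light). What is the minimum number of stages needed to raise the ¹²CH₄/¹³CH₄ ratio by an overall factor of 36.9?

120

With α = √(17.03/16.03) per stage, ln α = ½ ln(1.06238) = 0.03026.
Need α^N ≥ 36.9 ⇒ N ≥ ln(36.9) / ln α = 3.608 / 0.03026 = 119.25.
So at least 120 stages are needed.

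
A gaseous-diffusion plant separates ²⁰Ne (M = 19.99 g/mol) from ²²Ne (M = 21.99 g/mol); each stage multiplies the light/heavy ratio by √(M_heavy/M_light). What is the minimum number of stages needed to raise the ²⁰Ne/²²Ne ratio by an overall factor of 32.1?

With α = √(21.99/19.99) per stage, ln α = ½ ln(1.10005) = 0.04768.
Need α^N ≥ 32.1 ⇒ N ≥ ln(32.1) / ln α = 3.469 / 0.04768 = 72.76.
So at least 73 stages are needed.

73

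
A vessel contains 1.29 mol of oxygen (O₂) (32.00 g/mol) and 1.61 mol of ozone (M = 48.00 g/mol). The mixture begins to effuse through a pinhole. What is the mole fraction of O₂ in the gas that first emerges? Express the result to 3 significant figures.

Effusion rate of each component ∝ n_i/√M_i (partial pressure × 1/√M).
So x_O₂ in the escaping gas = (n_O₂/√M_O₂) / Σ(n_i/√M_i)
= (1.29/√32.00) / (1.29/√32.00 + 1.61/√48.00) = 0.2280/(0.2280 + 0.2324) = 0.495.

0.495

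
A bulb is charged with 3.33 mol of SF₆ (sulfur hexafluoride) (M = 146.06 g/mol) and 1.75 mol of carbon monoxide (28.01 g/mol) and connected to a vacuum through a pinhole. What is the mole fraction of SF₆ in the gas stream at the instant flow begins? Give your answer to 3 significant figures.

Each component's effusion rate ∝ (its partial pressure)·(1/√M) ∝ n_i/√M_i.
Mole fraction of SF₆ in the effusate = (n_SF₆/√M_SF₆) / (n_SF₆/√M_SF₆ + n_CO/√M_CO)
= (3.33/√146.06) / (3.33/√146.06 + 1.75/√28.01) = 0.2755/(0.2755 + 0.3307) = 0.455.

0.455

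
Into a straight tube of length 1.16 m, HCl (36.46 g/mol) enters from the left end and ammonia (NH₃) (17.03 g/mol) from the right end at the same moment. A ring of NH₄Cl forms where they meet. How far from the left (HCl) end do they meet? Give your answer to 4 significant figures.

0.4709 m

In equal time, each gas travels a distance ∝ its rate ∝ 1/√M, so d_HCl/d_NH₃ = √(M_NH₃/M_HCl) = √(17.03/36.46) = 0.6834.
With d_HCl + d_NH₃ = 1.16 m, d_NH₃ = 1.16/(1 + 0.6834) = 0.6891 m.
d_HCl = 1.16 − 0.6891 = 0.4709 m.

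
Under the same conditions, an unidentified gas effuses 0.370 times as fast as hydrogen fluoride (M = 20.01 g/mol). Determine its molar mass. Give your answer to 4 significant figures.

146.2 g/mol

From Graham's law, rate_X/rate_HF = √(M_HF/M_X).
0.370 = √(20.01/M_X)
M_X = 20.01 / 0.370² = 20.01 / 0.1369 = 146.2 g/mol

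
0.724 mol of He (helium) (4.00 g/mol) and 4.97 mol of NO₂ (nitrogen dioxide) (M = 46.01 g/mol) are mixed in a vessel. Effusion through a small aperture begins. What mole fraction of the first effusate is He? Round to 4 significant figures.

Rate_i ∝ x_i/√M_i (Graham's law weighted by mole fraction), so the effusate composition follows n_i/√M_i.
So x_He in the escaping gas = (n_He/√M_He) / Σ(n_i/√M_i)
= (0.724/√4.00) / (0.724/√4.00 + 4.97/√46.01) = 0.3620/(0.3620 + 0.7327) = 0.3307.

0.3307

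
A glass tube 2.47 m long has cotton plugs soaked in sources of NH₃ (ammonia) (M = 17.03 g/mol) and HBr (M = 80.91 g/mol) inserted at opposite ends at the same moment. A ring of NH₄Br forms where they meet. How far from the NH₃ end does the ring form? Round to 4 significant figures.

1.693 m

In equal time, each gas travels a distance ∝ its rate ∝ 1/√M, so d_NH₃/d_HBr = √(M_HBr/M_NH₃) = √(80.91/17.03) = 2.180.
With d_NH₃ + d_HBr = 2.47 m, d_HBr = 2.47/(1 + 2.180) = 0.7768 m.
d_NH₃ = 2.47 − 0.7768 = 1.693 m.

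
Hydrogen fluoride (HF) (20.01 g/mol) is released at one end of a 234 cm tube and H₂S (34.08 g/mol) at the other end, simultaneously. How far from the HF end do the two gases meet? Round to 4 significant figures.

The fronts meet when d_HF + d_H₂S = L with d_HF/d_H₂S = √(M_H₂S/M_HF) (Graham's law). Here √(M_H₂S/M_HF) = √(34.08/20.01) = 1.305.
With d_HF + d_H₂S = 234 cm, d_H₂S = 234/(1 + 1.305) = 101.5 cm.
d_HF = 234 − 101.5 = 132.5 cm.

132.5 cm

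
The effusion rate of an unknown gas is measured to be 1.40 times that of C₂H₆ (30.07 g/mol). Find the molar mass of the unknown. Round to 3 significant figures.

Using Graham's law: rate_X/rate_C₂H₆ = √(M_C₂H₆/M_X).
1.40 = √(30.07/M_X)
M_X = 30.07 / 1.40² = 30.07 / 1.960 = 15.3 g/mol

15.3 g/mol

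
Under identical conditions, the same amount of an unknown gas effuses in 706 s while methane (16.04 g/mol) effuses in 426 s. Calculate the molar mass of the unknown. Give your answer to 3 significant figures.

Graham's law gives t_X/t_CH₄ = √(M_X/M_CH₄).
706/426 = 1.657 = √(M_X/16.04)
M_X = 16.04 × 1.657² = 16.04 × 2.747 = 44.1 g/mol

44.1 g/mol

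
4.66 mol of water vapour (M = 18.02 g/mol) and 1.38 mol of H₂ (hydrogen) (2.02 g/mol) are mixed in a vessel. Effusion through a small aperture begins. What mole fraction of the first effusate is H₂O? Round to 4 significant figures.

0.5306

Each component's effusion rate ∝ (its partial pressure)·(1/√M) ∝ n_i/√M_i.
x_H₂O(eff) = (n_H₂O/√M_H₂O) / (n_H₂O/√M_H₂O + n_H₂/√M_H₂)
= (4.66/√18.02) / (4.66/√18.02 + 1.38/√2.02) = 1.098/(1.098 + 0.9710) = 0.5306.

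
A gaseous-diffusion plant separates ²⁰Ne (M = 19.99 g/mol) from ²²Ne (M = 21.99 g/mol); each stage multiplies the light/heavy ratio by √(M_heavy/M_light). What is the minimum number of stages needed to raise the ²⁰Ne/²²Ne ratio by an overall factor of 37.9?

Per stage α = (21.99/19.99)^(1/2) = 1.10005^0.5, giving ln α = 0.04768.
Need α^N ≥ 37.9 ⇒ N ≥ ln(37.9) / ln α = 3.635 / 0.04768 = 76.24.
So at least 77 stages are needed.

77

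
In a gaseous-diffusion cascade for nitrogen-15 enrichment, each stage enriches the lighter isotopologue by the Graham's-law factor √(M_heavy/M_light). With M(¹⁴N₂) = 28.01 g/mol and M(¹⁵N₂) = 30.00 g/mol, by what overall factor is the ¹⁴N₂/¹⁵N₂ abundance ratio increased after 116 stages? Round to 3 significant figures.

53.6

The single-stage factor is √(M_heavy/M_light), so 116 stages give [√(30.00/28.01)]^116 = (30.00/28.01)^(116/2).
= 1.07105^58 = 53.6.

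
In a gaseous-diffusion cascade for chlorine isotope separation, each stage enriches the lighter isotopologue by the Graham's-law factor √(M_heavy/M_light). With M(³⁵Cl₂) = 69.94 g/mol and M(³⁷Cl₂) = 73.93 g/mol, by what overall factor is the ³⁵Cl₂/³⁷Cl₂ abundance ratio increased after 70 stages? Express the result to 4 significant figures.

6.972

The single-stage factor is √(M_heavy/M_light), so 70 stages give [√(73.93/69.94)]^70 = (73.93/69.94)^(70/2).
= 1.05705^35 = 6.972.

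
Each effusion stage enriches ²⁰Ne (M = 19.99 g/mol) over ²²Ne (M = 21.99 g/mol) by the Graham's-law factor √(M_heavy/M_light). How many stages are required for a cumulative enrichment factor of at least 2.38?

Single-stage factor α = √(21.99/19.99), so ln α = ½ ln(1.10005) = 0.04768.
Need α^N ≥ 2.38 ⇒ N ≥ ln(2.38) / ln α = 0.8671 / 0.04768 = 18.19.
Rounding up, N = 19 stages.

19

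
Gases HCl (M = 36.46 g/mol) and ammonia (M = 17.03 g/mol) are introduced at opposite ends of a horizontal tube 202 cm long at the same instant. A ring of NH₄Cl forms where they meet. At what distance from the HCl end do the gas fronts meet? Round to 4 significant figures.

Graham's law gives d_HCl/d_NH₃ = rate_HCl/rate_NH₃ = √(M_NH₃/M_HCl) = √(17.03/36.46) = 0.6834.
With d_HCl + d_NH₃ = 202 cm, d_NH₃ = 202/(1 + 0.6834) = 120.0 cm.
d_HCl = 202 − 120.0 = 82.01 cm.

82.01 cm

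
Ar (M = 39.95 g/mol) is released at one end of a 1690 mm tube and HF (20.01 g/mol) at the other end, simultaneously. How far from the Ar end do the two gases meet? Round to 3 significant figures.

700 mm

Graham's law gives d_Ar/d_HF = rate_Ar/rate_HF = √(M_HF/M_Ar) = √(20.01/39.95) = 0.7077.
With d_Ar + d_HF = 1690 mm, d_HF = 1690/(1 + 0.7077) = 989.6 mm.
d_Ar = 1690 − 989.6 = 700 mm.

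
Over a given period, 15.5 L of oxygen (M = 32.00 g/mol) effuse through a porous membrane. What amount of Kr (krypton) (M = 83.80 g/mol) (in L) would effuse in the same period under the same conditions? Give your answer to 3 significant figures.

Using Graham's law: rate_Kr/rate_O₂ = √(M_O₂/M_Kr) = √(32.00/83.80) = √0.3819 = 0.6179.
So the volume for Kr is 15.5 × 0.6179 = 9.58 L.

9.58 L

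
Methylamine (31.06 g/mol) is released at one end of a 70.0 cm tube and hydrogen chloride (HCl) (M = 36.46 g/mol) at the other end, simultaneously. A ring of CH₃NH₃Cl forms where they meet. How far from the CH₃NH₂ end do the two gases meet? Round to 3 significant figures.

Distances travelled in equal time are proportional to diffusion rates, so d_CH₃NH₂/d_HCl = √(M_HCl/M_CH₃NH₂) = √(36.46/31.06) = 1.083.
With d_CH₃NH₂ + d_HCl = 70.0 cm, d_HCl = 70.0/(1 + 1.083) = 33.60 cm.
d_CH₃NH₂ = 70.0 − 33.60 = 36.4 cm.

36.4 cm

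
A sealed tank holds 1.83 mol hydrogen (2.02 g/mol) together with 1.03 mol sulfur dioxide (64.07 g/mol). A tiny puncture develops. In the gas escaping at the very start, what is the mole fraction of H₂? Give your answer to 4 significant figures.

Each component's effusion rate ∝ (its partial pressure)·(1/√M) ∝ n_i/√M_i.
x_H₂(eff) = (n_H₂/√M_H₂) / (n_H₂/√M_H₂ + n_SO₂/√M_SO₂)
= (1.83/√2.02) / (1.83/√2.02 + 1.03/√64.07) = 1.288/(1.288 + 0.1287) = 0.9091.

0.9091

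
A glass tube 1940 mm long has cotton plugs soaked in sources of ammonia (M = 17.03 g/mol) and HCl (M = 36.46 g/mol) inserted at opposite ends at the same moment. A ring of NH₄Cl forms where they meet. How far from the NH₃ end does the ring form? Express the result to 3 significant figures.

Distances travelled in equal time are proportional to diffusion rates, so d_NH₃/d_HCl = √(M_HCl/M_NH₃) = √(36.46/17.03) = 1.463.
With d_NH₃ + d_HCl = 1940 mm, d_HCl = 1940/(1 + 1.463) = 787.6 mm.
d_NH₃ = 1940 − 787.6 = 1150 mm.

1150 mm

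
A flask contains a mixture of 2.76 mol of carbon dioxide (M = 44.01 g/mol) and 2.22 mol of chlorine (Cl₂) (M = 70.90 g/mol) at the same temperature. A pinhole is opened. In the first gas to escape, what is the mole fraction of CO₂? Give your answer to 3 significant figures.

0.612

The effusion rate of species i is ∝ p_i/√M_i ∝ n_i/√M_i.
Mole fraction of CO₂ in the effusate = (n_CO₂/√M_CO₂) / (n_CO₂/√M_CO₂ + n_Cl₂/√M_Cl₂)
= (2.76/√44.01) / (2.76/√44.01 + 2.22/√70.90) = 0.4160/(0.4160 + 0.2637) = 0.612.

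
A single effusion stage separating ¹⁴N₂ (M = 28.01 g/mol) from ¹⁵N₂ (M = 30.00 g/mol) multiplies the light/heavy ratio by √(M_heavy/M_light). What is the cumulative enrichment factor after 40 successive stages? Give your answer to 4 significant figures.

The single-stage factor is √(M_heavy/M_light), so 40 stages give [√(30.00/28.01)]^40 = (30.00/28.01)^(40/2).
= 1.07105^20 = 3.946.

3.946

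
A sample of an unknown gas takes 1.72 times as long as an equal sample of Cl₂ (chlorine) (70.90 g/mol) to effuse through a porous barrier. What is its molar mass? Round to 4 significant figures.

From Graham's law, t_X/t_Cl₂ = √(M_X/M_Cl₂).
1.72 = √(M_X/70.90)
M_X = 70.90 × 1.72² = 70.90 × 2.958 = 209.8 g/mol

209.8 g/mol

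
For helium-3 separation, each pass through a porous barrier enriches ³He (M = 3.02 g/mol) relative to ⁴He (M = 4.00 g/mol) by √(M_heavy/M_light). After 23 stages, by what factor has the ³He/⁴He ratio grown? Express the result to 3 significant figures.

After 23 stages the ratio has grown by (√(4.00/3.02))^23 = (4.00/3.02)^(23/2).
= 1.32450^(23/2) = 25.3.

25.3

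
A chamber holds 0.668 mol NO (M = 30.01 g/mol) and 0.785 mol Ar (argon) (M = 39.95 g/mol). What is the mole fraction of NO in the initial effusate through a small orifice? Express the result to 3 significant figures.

Rate_i ∝ x_i/√M_i (Graham's law weighted by mole fraction), so the effusate composition follows n_i/√M_i.
Mole fraction of NO in the effusate = (n_NO/√M_NO) / (n_NO/√M_NO + n_Ar/√M_Ar)
= (0.668/√30.01) / (0.668/√30.01 + 0.785/√39.95) = 0.1219/(0.1219 + 0.1242) = 0.495.

0.495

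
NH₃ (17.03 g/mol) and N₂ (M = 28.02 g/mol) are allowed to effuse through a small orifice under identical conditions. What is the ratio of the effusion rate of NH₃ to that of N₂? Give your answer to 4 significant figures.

Graham's law gives rate_NH₃/rate_N₂ = √(M_N₂/M_NH₃) = √(28.02/17.03) = √1.645 = 1.283.

1.283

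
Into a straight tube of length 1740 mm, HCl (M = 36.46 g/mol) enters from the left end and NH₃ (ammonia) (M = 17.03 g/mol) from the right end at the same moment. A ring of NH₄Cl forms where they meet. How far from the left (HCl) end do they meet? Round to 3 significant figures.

706 mm

In equal time, each gas travels a distance ∝ its rate ∝ 1/√M, so d_HCl/d_NH₃ = √(M_NH₃/M_HCl) = √(17.03/36.46) = 0.6834.
With d_HCl + d_NH₃ = 1740 mm, d_NH₃ = 1740/(1 + 0.6834) = 1034 mm.
d_HCl = 1740 − 1034 = 706 mm.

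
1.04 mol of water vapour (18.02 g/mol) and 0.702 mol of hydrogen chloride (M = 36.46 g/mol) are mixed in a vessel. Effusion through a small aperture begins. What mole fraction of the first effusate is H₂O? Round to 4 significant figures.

Effusion rate of each component ∝ n_i/√M_i (partial pressure × 1/√M).
Mole fraction of H₂O in the effusate = (n_H₂O/√M_H₂O) / (n_H₂O/√M_H₂O + n_HCl/√M_HCl)
= (1.04/√18.02) / (1.04/√18.02 + 0.702/√36.46) = 0.2450/(0.2450 + 0.1163) = 0.6782.

0.6782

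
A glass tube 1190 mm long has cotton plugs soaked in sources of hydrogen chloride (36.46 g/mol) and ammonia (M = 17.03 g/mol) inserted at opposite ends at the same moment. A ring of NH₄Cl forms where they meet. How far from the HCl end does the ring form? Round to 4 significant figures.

483.1 mm

The fronts meet when d_HCl + d_NH₃ = L with d_HCl/d_NH₃ = √(M_NH₃/M_HCl) (Graham's law). Here √(M_NH₃/M_HCl) = √(17.03/36.46) = 0.6834.
With d_HCl + d_NH₃ = 1190 mm, d_NH₃ = 1190/(1 + 0.6834) = 706.9 mm.
d_HCl = 1190 − 706.9 = 483.1 mm.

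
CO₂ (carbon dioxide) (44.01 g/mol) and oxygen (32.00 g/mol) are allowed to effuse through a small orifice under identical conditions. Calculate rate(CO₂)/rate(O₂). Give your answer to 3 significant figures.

Since effusion rate ∝ 1/√M, rate_CO₂/rate_O₂ = √(M_O₂/M_CO₂) = √(32.00/44.01) = √0.7271 = 0.853.

0.853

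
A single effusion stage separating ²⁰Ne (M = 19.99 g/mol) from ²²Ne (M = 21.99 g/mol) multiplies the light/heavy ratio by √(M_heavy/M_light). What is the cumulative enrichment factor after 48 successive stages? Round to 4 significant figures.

Each stage multiplies the ratio by α = √(21.99/19.99), so after 48 stages the overall factor is α^48 = (21.99/19.99)^(48/2).
= 1.10005^24 = 9.860.

9.860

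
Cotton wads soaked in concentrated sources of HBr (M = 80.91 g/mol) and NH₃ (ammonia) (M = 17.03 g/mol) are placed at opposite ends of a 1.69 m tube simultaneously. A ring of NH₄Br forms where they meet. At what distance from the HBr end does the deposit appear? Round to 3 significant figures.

The fronts meet when d_HBr + d_NH₃ = L with d_HBr/d_NH₃ = √(M_NH₃/M_HBr) (Graham's law). Here √(M_NH₃/M_HBr) = √(17.03/80.91) = 0.4588.
With d_HBr + d_NH₃ = 1.69 m, d_NH₃ = 1.69/(1 + 0.4588) = 1.159 m.
d_HBr = 1.69 − 1.159 = 0.531 m.

0.531 m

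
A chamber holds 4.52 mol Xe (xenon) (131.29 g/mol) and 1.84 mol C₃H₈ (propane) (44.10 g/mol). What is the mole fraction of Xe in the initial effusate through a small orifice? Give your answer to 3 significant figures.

0.587

Effusion rate of each component ∝ n_i/√M_i (partial pressure × 1/√M).
So x_Xe in the escaping gas = (n_Xe/√M_Xe) / Σ(n_i/√M_i)
= (4.52/√131.29) / (4.52/√131.29 + 1.84/√44.10) = 0.3945/(0.3945 + 0.2771) = 0.587.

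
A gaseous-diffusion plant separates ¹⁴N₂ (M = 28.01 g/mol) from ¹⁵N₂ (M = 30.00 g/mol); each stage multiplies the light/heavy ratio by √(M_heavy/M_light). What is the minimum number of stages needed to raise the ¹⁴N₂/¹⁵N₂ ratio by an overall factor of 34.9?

104

Per stage α = (30.00/28.01)^(1/2) = 1.07105^0.5, giving ln α = 0.03432.
Need α^N ≥ 34.9 ⇒ N ≥ ln(34.9) / ln α = 3.552 / 0.03432 = 103.52.
Rounding up, N = 104 stages.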